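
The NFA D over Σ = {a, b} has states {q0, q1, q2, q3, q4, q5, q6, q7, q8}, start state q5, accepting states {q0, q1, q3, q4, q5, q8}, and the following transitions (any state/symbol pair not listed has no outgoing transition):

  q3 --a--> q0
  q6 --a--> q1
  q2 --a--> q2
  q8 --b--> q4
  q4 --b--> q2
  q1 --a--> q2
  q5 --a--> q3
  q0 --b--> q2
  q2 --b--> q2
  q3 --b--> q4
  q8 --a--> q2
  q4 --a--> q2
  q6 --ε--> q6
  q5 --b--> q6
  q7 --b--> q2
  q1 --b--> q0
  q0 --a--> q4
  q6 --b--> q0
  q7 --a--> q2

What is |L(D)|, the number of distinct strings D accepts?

10

The useful subgraph on states {q0, q1, q3, q4, q5, q6} is acyclic, so L(D) is finite; the longest accepting path visits 5 useful states, giving maximum string length 4.
Counting accepting paths from q5 by length: 1 of length 0, 1 of length 1, 4 of length 2, 3 of length 3, 1 of length 4. Total 10.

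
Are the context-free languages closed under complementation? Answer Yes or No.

CFLs are closed under union, so if they were also closed under complement they would be closed under intersection by De Morgan (L₁ ∩ L₂ is the complement of the union of the complements). But {aⁿbⁿcᵐ} ∩ {aᵐbⁿcⁿ} = {aⁿbⁿcⁿ} is not context-free although both operands are.

No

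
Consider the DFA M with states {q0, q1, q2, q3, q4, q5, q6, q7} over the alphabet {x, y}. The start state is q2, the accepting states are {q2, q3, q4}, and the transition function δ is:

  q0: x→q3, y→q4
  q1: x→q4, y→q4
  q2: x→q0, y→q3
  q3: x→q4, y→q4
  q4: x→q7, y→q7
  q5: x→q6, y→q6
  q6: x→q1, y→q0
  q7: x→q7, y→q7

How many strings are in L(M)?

The useful subgraph on states {q0, q2, q3, q4} is acyclic, so L(M) is finite; the longest accepting path visits 4 useful states, giving maximum string length 3.
Counting accepting paths from q2 by length: 1 of length 0, 1 of length 1, 4 of length 2, 2 of length 3. Total 8.

8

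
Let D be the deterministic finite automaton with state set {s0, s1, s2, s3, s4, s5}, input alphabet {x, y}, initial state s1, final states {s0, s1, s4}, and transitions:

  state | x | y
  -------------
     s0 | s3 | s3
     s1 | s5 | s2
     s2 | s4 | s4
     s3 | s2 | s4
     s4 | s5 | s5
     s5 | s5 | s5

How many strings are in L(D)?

3

The useful subgraph on states {s1, s2, s4} is acyclic, so L(D) is finite; the longest accepting path visits 3 useful states, giving maximum string length 2.
Counting accepting paths from s1 by length: 1 of length 0, 2 of length 2. Total 3.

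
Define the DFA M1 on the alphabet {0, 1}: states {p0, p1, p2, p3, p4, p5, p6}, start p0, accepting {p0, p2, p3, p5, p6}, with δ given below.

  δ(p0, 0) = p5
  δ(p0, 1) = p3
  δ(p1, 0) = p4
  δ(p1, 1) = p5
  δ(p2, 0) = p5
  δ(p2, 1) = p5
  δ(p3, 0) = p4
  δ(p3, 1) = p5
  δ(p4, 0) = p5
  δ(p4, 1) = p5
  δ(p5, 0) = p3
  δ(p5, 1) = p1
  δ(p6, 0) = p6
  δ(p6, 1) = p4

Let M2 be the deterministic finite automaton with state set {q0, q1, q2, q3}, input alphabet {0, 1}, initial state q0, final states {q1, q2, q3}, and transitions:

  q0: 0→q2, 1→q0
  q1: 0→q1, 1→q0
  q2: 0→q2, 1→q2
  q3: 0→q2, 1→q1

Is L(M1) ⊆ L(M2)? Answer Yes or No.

The empty string ε is in L(M1) but not in L(M2).
So L(M1) ⊄ L(M2).

No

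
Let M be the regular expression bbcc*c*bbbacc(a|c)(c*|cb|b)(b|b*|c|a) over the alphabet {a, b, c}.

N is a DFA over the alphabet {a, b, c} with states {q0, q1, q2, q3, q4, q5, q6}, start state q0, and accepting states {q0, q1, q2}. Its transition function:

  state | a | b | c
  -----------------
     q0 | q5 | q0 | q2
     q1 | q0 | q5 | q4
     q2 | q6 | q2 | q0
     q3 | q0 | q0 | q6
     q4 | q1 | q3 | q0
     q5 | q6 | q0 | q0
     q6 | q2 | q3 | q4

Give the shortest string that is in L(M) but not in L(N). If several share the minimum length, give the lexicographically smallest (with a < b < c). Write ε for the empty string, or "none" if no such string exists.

The string bbcbbbacca is accepted by M but not by N.
No shorter string lies in the difference, and bbcbbbacca is the lexicographically first length-10 string in L(M) \ L(N).

bbcbbbacca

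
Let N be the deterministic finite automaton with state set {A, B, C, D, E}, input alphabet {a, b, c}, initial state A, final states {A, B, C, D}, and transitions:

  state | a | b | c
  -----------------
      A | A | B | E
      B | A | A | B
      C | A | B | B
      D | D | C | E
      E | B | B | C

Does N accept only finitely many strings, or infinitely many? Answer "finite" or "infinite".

infinite

State A is reachable from the start and can reach an accepting state, and it lies on the cycle A → A.
Traversing that cycle any number of times yields accepted strings of unbounded length, so the language is infinite.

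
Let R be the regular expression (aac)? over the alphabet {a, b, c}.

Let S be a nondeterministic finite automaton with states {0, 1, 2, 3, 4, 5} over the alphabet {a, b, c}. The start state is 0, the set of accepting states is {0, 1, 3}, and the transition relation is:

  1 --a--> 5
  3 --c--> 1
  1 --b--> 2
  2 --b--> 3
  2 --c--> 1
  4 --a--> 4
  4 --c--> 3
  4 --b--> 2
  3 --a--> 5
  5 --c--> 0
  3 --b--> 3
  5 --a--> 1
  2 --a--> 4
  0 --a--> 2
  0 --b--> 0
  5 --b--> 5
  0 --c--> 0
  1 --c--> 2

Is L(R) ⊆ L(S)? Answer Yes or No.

Yes

Converting the expression R to a DFA (subset construction, then merging equivalent states) gives the minimal DFA with states {r0, r1, r2, r3, r4}, start state r0, accepting states {r0, r4} and transitions r0: a→r1, b→r2, c→r2; r1: a→r3, b→r2, c→r2; r2: a→r2, b→r2, c→r2; r3: a→r2, b→r2, c→r4; r4: a→r2, b→r2, c→r2.
Exploring the product automaton R × S from the start pair (r0, 0), following both machines on each input symbol, reaches 10 state pairs: (r0, 0), (r1, 2), (r2, 0), (r3, 4), (r2, 3), (r2, 1), (r2, 2), (r2, 4), (r4, 3), (r2, 5).
R accepts in {r0, r4} and S accepts in {0, 1, 3}. The reachable pairs whose R-component is accepting are (r0, 0), (r4, 3); in each of them the S-component is accepting too, so the product for L(R) \ L(S) (R-component accepting, S-component rejecting) has no reachable accepting pair and the difference is empty.
Hence every string in L(R) is also in L(S).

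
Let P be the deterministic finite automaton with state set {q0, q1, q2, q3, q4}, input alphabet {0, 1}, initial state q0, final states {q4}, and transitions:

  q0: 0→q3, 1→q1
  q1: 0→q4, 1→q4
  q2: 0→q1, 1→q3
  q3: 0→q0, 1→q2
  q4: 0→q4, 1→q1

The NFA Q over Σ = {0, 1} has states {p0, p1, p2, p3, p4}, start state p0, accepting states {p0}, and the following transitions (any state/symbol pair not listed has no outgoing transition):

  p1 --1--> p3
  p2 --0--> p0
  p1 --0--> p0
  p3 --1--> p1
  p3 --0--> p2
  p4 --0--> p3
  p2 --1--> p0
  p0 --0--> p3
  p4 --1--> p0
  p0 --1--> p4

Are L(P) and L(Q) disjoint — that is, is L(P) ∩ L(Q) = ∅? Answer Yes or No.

No

The string 11 is accepted by both P and Q.
Hence L(P) ∩ L(Q) ≠ ∅.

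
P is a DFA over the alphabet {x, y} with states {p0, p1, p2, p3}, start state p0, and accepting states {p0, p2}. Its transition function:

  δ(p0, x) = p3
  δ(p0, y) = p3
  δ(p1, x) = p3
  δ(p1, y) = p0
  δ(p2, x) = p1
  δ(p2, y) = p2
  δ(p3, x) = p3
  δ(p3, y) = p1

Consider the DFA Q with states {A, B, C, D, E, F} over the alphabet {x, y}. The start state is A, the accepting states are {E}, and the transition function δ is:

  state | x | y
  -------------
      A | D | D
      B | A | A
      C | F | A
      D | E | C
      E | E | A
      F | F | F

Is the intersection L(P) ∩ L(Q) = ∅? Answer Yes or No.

Yes

Exploring the product automaton P × Q from the start pair (p0, A), following both machines on each input symbol, reaches 10 state pairs: (p0, A), (p3, D), (p3, E), (p1, C), (p1, A), (p3, F), (p0, D), (p1, F), (p3, C), (p0, F).
P accepts in {p0, p2} and Q accepts in {E}; no reachable pair has both components accepting, so no string drives both machines to acceptance simultaneously and L(P) ∩ L(Q) = ∅.
So no string is accepted by both, and the intersection is empty.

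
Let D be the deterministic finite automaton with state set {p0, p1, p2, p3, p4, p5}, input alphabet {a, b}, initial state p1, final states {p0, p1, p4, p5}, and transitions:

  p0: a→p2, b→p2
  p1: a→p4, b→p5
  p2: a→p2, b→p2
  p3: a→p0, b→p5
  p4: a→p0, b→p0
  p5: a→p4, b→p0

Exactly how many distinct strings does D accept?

The useful subgraph on states {p0, p1, p4, p5} is acyclic, so L(D) is finite; the longest accepting path visits 4 useful states, giving maximum string length 3.
Counting accepting paths from p1 by length: 1 of length 0, 2 of length 1, 4 of length 2, 2 of length 3. Total 9.

9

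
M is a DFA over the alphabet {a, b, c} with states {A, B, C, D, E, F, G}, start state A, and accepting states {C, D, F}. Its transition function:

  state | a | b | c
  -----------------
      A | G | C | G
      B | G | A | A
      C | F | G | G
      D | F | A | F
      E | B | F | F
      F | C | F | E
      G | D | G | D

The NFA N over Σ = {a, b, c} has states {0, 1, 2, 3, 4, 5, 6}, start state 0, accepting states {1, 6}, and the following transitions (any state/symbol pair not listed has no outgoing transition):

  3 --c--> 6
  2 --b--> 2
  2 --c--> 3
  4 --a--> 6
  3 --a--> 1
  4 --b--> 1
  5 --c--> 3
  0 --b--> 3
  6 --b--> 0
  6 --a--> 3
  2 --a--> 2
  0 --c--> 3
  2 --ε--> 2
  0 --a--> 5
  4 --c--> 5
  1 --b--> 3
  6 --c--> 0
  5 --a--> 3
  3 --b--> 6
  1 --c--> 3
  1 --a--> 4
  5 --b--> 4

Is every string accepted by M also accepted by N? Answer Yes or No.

The string b is in L(M) but not in L(N).
So L(M) ⊄ L(N).

No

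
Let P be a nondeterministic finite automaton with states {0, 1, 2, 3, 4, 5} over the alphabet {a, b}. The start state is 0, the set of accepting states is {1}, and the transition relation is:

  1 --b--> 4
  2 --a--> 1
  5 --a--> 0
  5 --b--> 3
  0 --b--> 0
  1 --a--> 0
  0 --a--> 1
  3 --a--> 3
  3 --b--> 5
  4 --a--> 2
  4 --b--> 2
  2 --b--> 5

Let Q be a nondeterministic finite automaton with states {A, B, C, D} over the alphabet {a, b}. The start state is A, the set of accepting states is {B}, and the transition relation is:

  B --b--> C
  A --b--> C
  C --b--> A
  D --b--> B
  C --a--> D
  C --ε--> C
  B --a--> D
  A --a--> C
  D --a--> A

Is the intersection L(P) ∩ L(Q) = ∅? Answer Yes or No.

Yes

Exploring the product automaton P × Q from the start pair (0, A), following both machines on each input symbol, reaches 19 state pairs: (0, A), (1, C), (0, C), (0, D), (4, A), (1, D), (1, A), (0, B), (2, C), (4, B), (4, C), (5, A), (2, D), (2, A), (3, C), (5, B), (5, C), (3, D), (3, A).
P accepts in {1} and Q accepts in {B}; no reachable pair has both components accepting, so no string drives both machines to acceptance simultaneously and L(P) ∩ L(Q) = ∅.
So no string is accepted by both, and the intersection is empty.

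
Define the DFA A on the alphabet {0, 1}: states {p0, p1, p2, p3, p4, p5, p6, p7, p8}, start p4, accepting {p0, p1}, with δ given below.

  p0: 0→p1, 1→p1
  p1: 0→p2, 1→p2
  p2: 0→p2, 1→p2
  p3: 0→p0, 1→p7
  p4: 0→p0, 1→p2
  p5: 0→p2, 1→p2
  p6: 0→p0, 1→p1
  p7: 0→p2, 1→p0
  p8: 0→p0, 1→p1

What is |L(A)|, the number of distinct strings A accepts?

3

The useful subgraph on states {p0, p1, p4} is acyclic, so L(A) is finite; the longest accepting path visits 3 useful states, giving maximum string length 2.
Counting accepting paths from p4 by length: 1 of length 1, 2 of length 2. Total 3.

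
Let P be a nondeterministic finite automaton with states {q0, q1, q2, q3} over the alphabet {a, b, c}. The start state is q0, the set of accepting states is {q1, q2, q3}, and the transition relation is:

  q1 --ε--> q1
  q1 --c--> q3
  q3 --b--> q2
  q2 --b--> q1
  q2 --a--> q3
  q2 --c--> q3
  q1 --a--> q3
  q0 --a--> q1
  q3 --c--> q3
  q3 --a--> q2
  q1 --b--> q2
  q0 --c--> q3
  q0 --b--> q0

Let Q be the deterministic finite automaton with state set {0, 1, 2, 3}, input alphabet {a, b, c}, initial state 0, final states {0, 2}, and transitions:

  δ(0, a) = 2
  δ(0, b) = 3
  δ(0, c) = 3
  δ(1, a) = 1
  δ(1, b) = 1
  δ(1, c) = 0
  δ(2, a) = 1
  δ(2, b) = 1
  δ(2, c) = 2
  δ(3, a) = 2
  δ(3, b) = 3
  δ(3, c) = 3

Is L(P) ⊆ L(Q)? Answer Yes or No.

No

The string c is in L(P) but not in L(Q).
So L(P) ⊄ L(Q).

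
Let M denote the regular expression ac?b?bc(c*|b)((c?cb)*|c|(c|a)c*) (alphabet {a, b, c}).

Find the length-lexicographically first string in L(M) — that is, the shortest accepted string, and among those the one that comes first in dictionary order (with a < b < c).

By inspection of the expression, no string of length less than 3 matches, and abc is the lexicographically first match of length 3.

abc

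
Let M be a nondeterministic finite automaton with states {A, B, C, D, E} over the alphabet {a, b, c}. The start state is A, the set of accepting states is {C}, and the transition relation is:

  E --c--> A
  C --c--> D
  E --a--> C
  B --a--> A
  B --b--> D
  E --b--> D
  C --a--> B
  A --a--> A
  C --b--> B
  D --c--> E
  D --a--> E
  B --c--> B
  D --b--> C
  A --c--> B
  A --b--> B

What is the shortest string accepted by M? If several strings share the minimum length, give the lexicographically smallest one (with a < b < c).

bbb

A breadth-first search from A reaches an accepting state first via the path A → B → D → C on input bbb.
No string of length < 3 is accepted (BFS exhausts all shorter strings without reaching an accepting state), and bbb is the lexicographically least accepting string of length 3.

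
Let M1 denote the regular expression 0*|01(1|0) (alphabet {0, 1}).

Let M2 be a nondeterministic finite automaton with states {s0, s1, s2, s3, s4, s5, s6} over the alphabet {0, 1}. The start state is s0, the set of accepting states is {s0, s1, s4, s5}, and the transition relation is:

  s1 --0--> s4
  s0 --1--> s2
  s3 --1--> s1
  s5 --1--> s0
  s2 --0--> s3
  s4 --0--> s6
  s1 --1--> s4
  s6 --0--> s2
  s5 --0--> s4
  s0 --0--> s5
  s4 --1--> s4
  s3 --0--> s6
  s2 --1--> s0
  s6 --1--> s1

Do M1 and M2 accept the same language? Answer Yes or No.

The string 000 is accepted by M1 but rejected by M2.
So L(M1) ≠ L(M2).

No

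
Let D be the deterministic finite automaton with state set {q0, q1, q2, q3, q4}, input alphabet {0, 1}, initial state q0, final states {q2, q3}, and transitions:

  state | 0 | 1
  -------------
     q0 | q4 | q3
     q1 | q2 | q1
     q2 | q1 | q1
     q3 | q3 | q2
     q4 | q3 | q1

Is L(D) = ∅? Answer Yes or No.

No

The string 1 is accepted: the run q0 → q3 ends in the accepting state q3.
Since at least one string is accepted, L(D) is not empty.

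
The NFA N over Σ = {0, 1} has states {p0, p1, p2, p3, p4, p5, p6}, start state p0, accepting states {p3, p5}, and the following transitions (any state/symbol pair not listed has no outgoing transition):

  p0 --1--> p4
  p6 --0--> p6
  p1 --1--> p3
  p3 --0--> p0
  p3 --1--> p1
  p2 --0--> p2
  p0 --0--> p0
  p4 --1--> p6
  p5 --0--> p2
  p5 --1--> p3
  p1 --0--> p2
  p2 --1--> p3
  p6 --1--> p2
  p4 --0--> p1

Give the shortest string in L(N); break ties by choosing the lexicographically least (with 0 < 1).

A breadth-first search from p0 reaches an accepting state first via the path p0 → p4 → p1 → p3 on input 101.
No string of length < 3 is accepted (BFS exhausts all shorter strings without reaching an accepting state), and 101 is the lexicographically least accepting string of length 3.

101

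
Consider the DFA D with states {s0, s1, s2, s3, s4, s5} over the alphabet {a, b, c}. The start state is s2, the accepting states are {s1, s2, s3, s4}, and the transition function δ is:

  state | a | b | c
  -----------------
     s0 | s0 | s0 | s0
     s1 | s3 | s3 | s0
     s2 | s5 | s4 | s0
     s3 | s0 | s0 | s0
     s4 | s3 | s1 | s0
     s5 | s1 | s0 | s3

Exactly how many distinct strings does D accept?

The useful subgraph on states {s1, s2, s3, s4, s5} is acyclic, so L(D) is finite; the longest accepting path visits 4 useful states, giving maximum string length 3.
Counting accepting paths from s2 by length: 1 of length 0, 1 of length 1, 4 of length 2, 4 of length 3. Total 10.

10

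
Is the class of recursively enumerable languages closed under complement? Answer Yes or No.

No

If both L and its complement were r.e., running the two recognisers in parallel would decide L, so L would be recursive; but there are r.e. languages that are not recursive (e.g. the halting problem), and their complements are therefore not r.e.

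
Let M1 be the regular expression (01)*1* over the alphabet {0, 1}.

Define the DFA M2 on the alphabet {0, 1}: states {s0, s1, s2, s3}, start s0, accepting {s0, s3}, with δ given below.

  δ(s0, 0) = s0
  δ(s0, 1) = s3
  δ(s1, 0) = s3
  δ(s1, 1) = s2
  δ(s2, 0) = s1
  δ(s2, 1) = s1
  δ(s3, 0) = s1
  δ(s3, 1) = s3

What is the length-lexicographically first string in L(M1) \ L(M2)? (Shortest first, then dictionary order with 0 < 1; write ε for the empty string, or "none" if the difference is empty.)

0101

The string 0101 is accepted by M1 but not by M2.
No shorter string lies in the difference, and 0101 is the lexicographically first length-4 string in L(M1) \ L(M2).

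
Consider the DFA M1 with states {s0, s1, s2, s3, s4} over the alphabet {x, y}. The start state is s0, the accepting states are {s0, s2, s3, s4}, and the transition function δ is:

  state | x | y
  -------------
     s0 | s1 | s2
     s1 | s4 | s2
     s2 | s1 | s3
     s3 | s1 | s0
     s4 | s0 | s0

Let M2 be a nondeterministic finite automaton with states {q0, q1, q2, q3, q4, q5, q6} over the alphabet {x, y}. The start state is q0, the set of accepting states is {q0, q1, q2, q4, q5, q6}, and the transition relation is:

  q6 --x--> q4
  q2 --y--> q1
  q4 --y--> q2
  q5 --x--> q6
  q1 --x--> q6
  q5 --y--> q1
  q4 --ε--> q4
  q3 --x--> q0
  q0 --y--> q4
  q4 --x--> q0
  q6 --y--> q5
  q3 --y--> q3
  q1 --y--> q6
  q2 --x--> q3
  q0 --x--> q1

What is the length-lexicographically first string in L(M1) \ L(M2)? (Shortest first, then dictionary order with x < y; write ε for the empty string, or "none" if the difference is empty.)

The string yyxy is accepted by M1 but not by M2.
No shorter string lies in the difference, and yyxy is the lexicographically first length-4 string in L(M1) \ L(M2).

yyxy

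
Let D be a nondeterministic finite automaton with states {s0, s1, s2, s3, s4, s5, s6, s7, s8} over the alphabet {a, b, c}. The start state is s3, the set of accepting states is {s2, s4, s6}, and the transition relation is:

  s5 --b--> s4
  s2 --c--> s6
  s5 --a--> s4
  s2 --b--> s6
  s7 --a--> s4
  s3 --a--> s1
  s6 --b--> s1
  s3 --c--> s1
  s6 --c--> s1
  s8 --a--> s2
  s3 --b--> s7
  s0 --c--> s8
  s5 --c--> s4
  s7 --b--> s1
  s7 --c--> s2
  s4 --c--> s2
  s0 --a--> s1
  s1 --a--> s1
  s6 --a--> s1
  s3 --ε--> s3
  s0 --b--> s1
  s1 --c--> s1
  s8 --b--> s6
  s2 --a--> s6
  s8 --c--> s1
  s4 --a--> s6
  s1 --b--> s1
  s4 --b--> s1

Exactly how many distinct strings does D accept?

The useful subgraph on states {s2, s3, s4, s6, s7} is acyclic, so L(D) is finite; the longest accepting path visits 5 useful states, giving maximum string length 4.
Counting accepting paths from s3 by length: 2 of length 2, 5 of length 3, 3 of length 4. Total 10.

10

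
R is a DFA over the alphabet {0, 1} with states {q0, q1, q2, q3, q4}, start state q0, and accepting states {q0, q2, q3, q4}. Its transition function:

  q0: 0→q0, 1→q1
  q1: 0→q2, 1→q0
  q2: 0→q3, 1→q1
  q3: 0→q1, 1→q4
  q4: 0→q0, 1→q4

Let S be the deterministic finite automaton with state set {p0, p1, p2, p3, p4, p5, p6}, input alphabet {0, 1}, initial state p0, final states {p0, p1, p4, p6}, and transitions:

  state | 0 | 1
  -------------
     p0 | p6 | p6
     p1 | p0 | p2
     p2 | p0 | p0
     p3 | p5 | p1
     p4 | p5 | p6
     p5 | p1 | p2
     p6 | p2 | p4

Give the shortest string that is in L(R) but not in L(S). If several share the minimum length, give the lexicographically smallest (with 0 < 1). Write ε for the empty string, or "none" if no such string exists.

00

The string 00 is accepted by R but not by S.
No shorter string lies in the difference, and 00 is the lexicographically first length-2 string in L(R) \ L(S).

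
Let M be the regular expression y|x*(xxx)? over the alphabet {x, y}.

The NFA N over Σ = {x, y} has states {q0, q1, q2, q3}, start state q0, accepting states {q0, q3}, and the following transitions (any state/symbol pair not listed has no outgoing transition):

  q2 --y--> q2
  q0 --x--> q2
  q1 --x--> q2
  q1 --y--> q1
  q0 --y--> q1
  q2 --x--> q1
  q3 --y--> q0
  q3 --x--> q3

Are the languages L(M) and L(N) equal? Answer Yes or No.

The string x is accepted by M but rejected by N.
So L(M) ≠ L(N).

No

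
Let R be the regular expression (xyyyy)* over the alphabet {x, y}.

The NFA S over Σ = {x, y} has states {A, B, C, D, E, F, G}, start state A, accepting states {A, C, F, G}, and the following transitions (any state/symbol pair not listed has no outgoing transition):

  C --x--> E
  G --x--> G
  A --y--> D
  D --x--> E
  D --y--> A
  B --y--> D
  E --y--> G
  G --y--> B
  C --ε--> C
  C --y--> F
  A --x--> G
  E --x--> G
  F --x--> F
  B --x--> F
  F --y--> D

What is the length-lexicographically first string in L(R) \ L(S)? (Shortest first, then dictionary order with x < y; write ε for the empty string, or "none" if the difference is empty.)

The string xyyyy is accepted by R but not by S.
No shorter string lies in the difference, and xyyyy is the lexicographically first length-5 string in L(R) \ L(S).

xyyyy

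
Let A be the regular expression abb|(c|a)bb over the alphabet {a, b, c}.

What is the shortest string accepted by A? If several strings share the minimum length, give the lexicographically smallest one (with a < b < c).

By inspection of the expression, no string of length less than 3 matches, and abb is the lexicographically first match of length 3.

abb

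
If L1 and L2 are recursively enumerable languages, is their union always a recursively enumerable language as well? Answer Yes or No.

Simulate recognisers for L₁ and L₂ in parallel, alternating one step of each, and accept as soon as either accepts.
So the recursively enumerable languages are closed under union.

Yes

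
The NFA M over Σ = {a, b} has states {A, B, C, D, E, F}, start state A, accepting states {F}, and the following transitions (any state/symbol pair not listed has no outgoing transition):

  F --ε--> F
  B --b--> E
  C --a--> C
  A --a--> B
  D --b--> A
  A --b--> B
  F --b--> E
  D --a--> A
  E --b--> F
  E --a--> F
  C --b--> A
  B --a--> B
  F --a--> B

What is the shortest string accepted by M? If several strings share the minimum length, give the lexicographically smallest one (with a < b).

A breadth-first search from A reaches an accepting state first via the path A → B → E → F on input aba.
No string of length < 3 is accepted (BFS exhausts all shorter strings without reaching an accepting state), and aba is the lexicographically least accepting string of length 3.

aba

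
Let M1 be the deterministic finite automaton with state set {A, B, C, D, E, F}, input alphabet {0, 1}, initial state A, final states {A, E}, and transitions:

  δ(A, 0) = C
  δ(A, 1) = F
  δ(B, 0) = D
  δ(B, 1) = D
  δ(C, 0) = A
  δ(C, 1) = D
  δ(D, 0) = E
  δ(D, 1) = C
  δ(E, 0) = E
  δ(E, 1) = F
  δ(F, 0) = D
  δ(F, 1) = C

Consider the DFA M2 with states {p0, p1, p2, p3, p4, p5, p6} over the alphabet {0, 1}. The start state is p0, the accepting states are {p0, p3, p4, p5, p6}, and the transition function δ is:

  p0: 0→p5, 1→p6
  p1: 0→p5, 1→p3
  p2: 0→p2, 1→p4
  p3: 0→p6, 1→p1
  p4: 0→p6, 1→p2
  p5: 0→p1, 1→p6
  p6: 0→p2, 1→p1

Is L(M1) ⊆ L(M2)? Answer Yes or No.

No

The string 00 is in L(M1) but not in L(M2).
So L(M1) ⊄ L(M2).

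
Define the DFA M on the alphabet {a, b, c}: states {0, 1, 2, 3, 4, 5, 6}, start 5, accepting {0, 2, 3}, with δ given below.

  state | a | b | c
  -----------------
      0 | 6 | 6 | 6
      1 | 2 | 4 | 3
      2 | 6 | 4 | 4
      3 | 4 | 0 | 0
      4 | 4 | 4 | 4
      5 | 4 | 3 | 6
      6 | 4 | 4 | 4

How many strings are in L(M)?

The useful subgraph on states {0, 3, 5} is acyclic, so L(M) is finite; the longest accepting path visits 3 useful states, giving maximum string length 2.
Counting accepting paths from 5 by length: 1 of length 1, 2 of length 2. Total 3.

3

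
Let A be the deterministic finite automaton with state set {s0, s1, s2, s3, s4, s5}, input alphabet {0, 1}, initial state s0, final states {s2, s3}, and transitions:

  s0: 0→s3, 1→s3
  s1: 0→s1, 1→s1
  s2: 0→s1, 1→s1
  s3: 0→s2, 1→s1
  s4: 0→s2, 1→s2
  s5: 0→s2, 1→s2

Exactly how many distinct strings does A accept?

4

The useful subgraph on states {s0, s2, s3} is acyclic, so L(A) is finite; the longest accepting path visits 3 useful states, giving maximum string length 2.
Counting accepting paths from s0 by length: 2 of length 1, 2 of length 2. Total 4.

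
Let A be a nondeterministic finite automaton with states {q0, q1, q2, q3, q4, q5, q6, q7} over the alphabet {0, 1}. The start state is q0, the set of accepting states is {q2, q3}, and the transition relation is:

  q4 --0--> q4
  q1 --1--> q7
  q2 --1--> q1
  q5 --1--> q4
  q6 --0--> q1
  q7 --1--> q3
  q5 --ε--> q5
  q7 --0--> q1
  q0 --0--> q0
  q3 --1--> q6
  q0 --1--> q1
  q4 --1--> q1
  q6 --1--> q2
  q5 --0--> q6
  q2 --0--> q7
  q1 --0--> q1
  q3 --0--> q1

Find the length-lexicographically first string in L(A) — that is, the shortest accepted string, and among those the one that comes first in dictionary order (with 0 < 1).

A breadth-first search from q0 reaches an accepting state first via the path q0 → q1 → q7 → q3 on input 111.
No string of length < 3 is accepted (BFS exhausts all shorter strings without reaching an accepting state), and 111 is the lexicographically least accepting string of length 3.

111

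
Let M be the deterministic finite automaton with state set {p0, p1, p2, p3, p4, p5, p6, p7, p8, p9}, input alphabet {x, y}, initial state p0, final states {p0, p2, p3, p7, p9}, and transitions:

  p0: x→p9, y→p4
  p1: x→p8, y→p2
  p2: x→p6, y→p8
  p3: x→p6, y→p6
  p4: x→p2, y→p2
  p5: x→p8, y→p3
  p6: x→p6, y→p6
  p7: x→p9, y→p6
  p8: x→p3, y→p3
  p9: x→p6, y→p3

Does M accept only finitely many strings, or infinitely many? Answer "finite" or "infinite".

finite

The useful states (reachable from p0 and able to reach an accepting state) are {p0, p2, p3, p4, p8, p9}.
Restricted to these states the transition graph has no cycle, so every accepting path has bounded length and L is finite.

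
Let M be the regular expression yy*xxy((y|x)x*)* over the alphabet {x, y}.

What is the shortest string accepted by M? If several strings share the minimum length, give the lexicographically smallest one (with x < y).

yxxy

By inspection of the expression, no string of length less than 4 matches, and yxxy is the lexicographically first match of length 4.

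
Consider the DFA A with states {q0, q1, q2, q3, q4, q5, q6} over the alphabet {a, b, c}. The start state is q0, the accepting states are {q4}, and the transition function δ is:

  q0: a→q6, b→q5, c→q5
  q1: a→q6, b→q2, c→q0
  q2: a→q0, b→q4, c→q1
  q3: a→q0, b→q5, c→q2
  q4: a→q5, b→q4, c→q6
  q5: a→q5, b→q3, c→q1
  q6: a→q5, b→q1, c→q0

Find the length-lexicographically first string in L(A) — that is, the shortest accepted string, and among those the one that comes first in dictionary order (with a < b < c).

abbb

A breadth-first search from q0 reaches an accepting state first via the path q0 → q6 → q1 → q2 → q4 on input abbb.
No string of length < 4 is accepted (BFS exhausts all shorter strings without reaching an accepting state), and abbb is the lexicographically least accepting string of length 4.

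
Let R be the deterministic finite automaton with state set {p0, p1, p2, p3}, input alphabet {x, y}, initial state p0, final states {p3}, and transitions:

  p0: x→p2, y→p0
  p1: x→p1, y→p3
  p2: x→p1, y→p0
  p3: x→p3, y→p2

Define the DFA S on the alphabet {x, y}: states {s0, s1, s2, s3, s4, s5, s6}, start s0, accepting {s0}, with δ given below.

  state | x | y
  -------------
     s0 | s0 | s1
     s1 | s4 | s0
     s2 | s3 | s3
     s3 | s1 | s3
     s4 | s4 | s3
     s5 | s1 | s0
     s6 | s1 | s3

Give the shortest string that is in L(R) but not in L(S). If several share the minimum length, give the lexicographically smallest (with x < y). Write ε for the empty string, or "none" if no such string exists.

The string xxy is accepted by R but not by S.
No shorter string lies in the difference, and xxy is the lexicographically first length-3 string in L(R) \ L(S).

xxy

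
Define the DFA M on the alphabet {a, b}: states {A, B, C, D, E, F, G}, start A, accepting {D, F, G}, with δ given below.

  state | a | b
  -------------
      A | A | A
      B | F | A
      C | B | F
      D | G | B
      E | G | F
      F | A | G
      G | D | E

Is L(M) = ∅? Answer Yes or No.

Yes

The states reachable from the start state are {A}.
None of the accepting states {D, F, G} is reachable, so no string is accepted and L(M) = ∅.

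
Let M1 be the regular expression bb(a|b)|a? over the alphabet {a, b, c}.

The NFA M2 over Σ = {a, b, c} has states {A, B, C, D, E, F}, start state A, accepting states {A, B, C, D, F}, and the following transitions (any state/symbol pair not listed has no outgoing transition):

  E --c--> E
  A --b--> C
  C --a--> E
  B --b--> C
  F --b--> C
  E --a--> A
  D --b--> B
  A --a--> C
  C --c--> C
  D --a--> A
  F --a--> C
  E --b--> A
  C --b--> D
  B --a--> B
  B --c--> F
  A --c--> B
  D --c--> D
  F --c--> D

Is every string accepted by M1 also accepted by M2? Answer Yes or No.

Converting the expression M1 to a DFA (subset construction, then merging equivalent states) gives the minimal DFA with states {r0, r1, r2, r3, r4}, start state r0, accepting states {r0, r1} and transitions r0: a→r1, b→r2, c→r3; r1: a→r3, b→r3, c→r3; r2: a→r3, b→r4, c→r3; r3: a→r3, b→r3, c→r3; r4: a→r1, b→r1, c→r3.
Exploring the product automaton M1 × M2 from the start pair (r0, A), following both machines on each input symbol, reaches 12 state pairs: (r0, A), (r1, C), (r2, C), (r3, B), (r3, E), (r3, D), (r3, C), (r4, D), (r3, F), (r3, A), (r1, A), (r1, B).
M1 accepts in {r0, r1} and M2 accepts in {A, B, C, D, F}. The reachable pairs whose M1-component is accepting are (r0, A), (r1, C), (r1, A), (r1, B); in each of them the M2-component is accepting too, so the product for L(M1) \ L(M2) (M1-component accepting, M2-component rejecting) has no reachable accepting pair and the difference is empty.
Hence every string in L(M1) is also in L(M2).

Yes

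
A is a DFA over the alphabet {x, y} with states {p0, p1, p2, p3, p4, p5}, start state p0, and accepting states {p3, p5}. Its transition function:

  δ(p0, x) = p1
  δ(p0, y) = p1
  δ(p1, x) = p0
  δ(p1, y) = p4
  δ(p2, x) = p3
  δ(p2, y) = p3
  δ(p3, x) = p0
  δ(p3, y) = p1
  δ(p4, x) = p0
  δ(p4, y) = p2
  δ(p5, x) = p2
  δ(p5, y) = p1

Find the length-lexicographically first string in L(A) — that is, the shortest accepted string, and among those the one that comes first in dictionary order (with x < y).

xyyx

A breadth-first search from p0 reaches an accepting state first via the path p0 → p1 → p4 → p2 → p3 on input xyyx.
No string of length < 4 is accepted (BFS exhausts all shorter strings without reaching an accepting state), and xyyx is the lexicographically least accepting string of length 4.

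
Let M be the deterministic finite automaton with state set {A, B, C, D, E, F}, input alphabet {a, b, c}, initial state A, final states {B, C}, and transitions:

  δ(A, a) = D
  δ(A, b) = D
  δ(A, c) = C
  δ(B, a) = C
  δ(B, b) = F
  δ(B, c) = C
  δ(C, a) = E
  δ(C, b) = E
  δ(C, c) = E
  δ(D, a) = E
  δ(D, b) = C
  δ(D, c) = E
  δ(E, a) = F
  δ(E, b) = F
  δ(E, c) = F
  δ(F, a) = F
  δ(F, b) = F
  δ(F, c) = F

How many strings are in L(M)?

3

The useful subgraph on states {A, C, D} is acyclic, so L(M) is finite; the longest accepting path visits 3 useful states, giving maximum string length 2.
Counting accepting paths from A by length: 1 of length 1, 2 of length 2. Total 3.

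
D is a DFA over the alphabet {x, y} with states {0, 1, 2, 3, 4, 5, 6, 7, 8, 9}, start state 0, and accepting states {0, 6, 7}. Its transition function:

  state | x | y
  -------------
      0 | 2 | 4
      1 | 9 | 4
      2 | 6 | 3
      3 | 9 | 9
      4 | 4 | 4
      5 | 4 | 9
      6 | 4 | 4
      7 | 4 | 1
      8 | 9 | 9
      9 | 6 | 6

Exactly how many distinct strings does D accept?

The useful subgraph on states {0, 2, 3, 6, 9} is acyclic, so L(D) is finite; the longest accepting path visits 5 useful states, giving maximum string length 4.
Counting accepting paths from 0 by length: 1 of length 0, 1 of length 2, 4 of length 4. Total 6.

6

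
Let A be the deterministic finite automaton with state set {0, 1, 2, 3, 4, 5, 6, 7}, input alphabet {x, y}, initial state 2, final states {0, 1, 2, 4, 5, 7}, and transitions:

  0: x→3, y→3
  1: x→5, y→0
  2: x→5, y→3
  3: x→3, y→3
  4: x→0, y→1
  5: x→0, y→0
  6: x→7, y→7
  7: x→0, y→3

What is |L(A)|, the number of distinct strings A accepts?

The useful subgraph on states {0, 2, 5} is acyclic, so L(A) is finite; the longest accepting path visits 3 useful states, giving maximum string length 2.
Counting accepting paths from 2 by length: 1 of length 0, 1 of length 1, 2 of length 2. Total 4.

4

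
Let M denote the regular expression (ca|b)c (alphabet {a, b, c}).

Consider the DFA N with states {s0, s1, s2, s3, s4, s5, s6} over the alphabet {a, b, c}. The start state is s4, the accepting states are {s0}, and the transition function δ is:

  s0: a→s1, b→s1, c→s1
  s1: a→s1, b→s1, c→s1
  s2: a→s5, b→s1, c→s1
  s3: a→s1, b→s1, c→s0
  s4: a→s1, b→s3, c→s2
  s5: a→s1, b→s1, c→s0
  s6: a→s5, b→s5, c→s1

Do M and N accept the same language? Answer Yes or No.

Yes

Converting the expression M to a DFA (subset construction, then merging equivalent states) gives the minimal DFA with states {m0, m1, m2, m3, m4}, start state m0, accepting states {m4} and transitions m0: a→m1, b→m2, c→m3; m1: a→m1, b→m1, c→m1; m2: a→m1, b→m1, c→m4; m3: a→m2, b→m1, c→m1; m4: a→m1, b→m1, c→m1.
Exploring the product automaton M × N from the start pair (m0, s4), following both machines on each input symbol, reaches 6 state pairs: (m0, s4), (m1, s1), (m2, s3), (m3, s2), (m4, s0), (m2, s5).
M accepts in {m4} and N accepts in {s0}. In every reachable pair the two components are either both accepting — (m4, s0) — or both non-accepting, so no string is accepted by exactly one of the machines: L(M) \ L(N) and L(N) \ L(M) are both empty.
Hence every string is accepted by M iff it is accepted by N, and the two languages coincide.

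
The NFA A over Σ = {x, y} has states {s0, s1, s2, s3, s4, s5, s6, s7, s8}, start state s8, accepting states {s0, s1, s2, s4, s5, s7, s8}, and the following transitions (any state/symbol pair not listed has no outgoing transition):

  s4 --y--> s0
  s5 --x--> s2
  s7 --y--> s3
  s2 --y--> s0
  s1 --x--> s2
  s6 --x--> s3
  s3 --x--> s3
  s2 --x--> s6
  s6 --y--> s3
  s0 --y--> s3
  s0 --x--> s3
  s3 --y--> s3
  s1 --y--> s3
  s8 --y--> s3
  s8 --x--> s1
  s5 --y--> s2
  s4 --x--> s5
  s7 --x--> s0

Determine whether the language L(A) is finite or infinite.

finite

The useful states (reachable from s8 and able to reach an accepting state) are {s0, s1, s2, s8}.
Restricted to these states the transition graph has no cycle, so every accepting path has bounded length and L is finite.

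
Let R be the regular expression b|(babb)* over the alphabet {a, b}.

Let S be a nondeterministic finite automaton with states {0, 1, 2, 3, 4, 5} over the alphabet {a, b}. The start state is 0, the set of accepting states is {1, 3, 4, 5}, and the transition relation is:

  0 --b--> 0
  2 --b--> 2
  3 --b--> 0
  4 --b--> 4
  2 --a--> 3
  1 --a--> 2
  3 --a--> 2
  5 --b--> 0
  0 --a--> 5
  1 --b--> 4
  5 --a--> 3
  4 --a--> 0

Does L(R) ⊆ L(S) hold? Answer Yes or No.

The empty string ε is in L(R) but not in L(S).
So L(R) ⊄ L(S).

No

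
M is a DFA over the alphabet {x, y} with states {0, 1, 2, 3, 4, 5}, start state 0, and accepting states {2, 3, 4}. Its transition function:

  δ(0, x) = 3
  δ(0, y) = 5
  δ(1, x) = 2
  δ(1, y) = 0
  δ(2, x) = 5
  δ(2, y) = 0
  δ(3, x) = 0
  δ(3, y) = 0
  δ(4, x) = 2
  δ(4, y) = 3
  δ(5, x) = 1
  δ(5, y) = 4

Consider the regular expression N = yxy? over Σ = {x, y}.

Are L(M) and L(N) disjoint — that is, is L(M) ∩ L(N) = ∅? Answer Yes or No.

Converting the expression N to a DFA (subset construction, then merging equivalent states) gives the minimal DFA with states {n0, n1, n2, n3, n4}, start state n0, accepting states {n3, n4} and transitions n0: x→n1, y→n2; n1: x→n1, y→n1; n2: x→n3, y→n1; n3: x→n1, y→n4; n4: x→n1, y→n1.
Exploring the product automaton M × N from the start pair (0, n0), following both machines on each input symbol, reaches 10 state pairs: (0, n0), (3, n1), (5, n2), (0, n1), (1, n3), (4, n1), (5, n1), (2, n1), (0, n4), (1, n1).
M accepts in {2, 3, 4} and N accepts in {n3, n4}; no reachable pair has both components accepting, so no string drives both machines to acceptance simultaneously and L(M) ∩ L(N) = ∅.
So no string is accepted by both, and the intersection is empty.

Yes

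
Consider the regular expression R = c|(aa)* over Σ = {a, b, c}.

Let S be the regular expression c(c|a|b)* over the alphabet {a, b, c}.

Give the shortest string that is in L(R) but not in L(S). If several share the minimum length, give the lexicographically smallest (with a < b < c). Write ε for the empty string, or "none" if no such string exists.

ε

The empty string ε is accepted by R but not by S.
Since ε is the unique shortest string, it is the required witness.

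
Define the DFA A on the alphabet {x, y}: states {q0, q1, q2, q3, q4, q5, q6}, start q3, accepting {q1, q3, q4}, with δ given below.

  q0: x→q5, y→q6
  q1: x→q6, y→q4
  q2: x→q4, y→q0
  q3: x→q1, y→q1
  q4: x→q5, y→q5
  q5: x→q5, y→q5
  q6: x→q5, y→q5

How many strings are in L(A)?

The useful subgraph on states {q1, q3, q4} is acyclic, so L(A) is finite; the longest accepting path visits 3 useful states, giving maximum string length 2.
Counting accepting paths from q3 by length: 1 of length 0, 2 of length 1, 2 of length 2. Total 5.

5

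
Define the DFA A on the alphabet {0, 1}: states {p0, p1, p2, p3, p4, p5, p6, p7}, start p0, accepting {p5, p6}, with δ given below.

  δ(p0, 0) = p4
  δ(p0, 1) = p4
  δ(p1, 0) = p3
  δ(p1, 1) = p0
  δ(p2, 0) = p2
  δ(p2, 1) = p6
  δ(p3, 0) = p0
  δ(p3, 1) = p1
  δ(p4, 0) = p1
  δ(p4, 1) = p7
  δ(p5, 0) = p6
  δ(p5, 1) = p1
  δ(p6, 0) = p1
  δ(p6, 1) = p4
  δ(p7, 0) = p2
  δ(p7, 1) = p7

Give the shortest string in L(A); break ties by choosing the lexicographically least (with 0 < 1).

0101

A breadth-first search from p0 reaches an accepting state first via the path p0 → p4 → p7 → p2 → p6 on input 0101.
No string of length < 4 is accepted (BFS exhausts all shorter strings without reaching an accepting state), and 0101 is the lexicographically least accepting string of length 4.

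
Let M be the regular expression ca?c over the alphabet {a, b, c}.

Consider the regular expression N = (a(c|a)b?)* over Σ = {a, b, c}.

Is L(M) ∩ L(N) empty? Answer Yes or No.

Yes

Converting the expression M to a DFA (subset construction, then merging equivalent states) gives the minimal DFA with states {m0, m1, m2, m3, m4}, start state m0, accepting states {m4} and transitions m0: a→m1, b→m1, c→m2; m1: a→m1, b→m1, c→m1; m2: a→m3, b→m1, c→m4; m3: a→m1, b→m1, c→m4; m4: a→m1, b→m1, c→m1.
Converting the expression N to a DFA (subset construction, then merging equivalent states) gives the minimal DFA with states {n0, n1, n2, n3}, start state n0, accepting states {n0, n3} and transitions n0: a→n1, b→n2, c→n2; n1: a→n3, b→n2, c→n3; n2: a→n2, b→n2, c→n2; n3: a→n1, b→n0, c→n2.
Exploring the product automaton M × N from the start pair (m0, n0), following both machines on each input symbol, reaches 8 state pairs: (m0, n0), (m1, n1), (m1, n2), (m2, n2), (m1, n3), (m3, n2), (m4, n2), (m1, n0).
M accepts in {m4} and N accepts in {n0, n3}; no reachable pair has both components accepting, so no string drives both machines to acceptance simultaneously and L(M) ∩ L(N) = ∅.
So no string is accepted by both, and the intersection is empty.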